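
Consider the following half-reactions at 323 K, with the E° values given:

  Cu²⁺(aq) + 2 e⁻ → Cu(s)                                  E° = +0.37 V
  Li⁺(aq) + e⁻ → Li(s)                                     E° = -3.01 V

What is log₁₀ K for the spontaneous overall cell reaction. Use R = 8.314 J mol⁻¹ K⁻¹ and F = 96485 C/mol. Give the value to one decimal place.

105.5

Cathode: Cu²⁺/Cu; anode: Li⁺/Li. E°cell = (+0.37) − (-3.01) = +3.38 V, with n = 2.
ΔG° = −nFE° = −RT ln K, so ln K = nFE°/(RT) = (2)(96485)(+3.38) / ((8.314)(323)) = 242.881.
log₁₀ K = 242.881 / ln 10 = 105.5.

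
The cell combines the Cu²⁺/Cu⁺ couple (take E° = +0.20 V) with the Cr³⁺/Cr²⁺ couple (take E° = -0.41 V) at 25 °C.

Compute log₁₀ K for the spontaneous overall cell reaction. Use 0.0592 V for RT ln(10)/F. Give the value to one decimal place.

Cathode: Cu²⁺/Cu⁺; anode: Cr³⁺/Cr²⁺. E°cell = +0.61 V, n = 1.
log K = nE°cell / 0.0592 = (1)(+0.61) / 0.0592 = 10.3.

10.3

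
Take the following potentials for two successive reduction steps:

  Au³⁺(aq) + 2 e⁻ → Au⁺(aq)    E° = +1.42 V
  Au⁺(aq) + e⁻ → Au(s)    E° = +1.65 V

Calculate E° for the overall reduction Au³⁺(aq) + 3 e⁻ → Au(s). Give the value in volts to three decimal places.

+1.497 V

Standard free energies of sequential steps add: ΔG°₃ = ΔG°₁ + ΔG°₂, so n₃E°₃ = n₁E°₁ + n₂E°₂.
E°₃ = (2×+1.42 + 1×+1.65) / 3 = (+4.490) / 3 = +1.497 V.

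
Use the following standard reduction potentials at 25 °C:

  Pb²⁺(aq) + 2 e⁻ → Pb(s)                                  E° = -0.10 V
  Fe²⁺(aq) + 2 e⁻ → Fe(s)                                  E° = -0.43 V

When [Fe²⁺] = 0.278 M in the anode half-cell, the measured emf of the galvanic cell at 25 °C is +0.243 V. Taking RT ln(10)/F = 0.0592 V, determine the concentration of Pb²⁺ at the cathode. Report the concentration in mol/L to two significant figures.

0.00032 M

Pb²⁺/Pb is the cathode, Fe²⁺/Fe the anode: E°cell = +0.33 V, n = 2.
Overall reaction: Pb²⁺(aq) + Fe(s) → Pb(s) + Fe²⁺(aq); Q = [Fe²⁺]^1/[Pb²⁺]^1.
From E = E° − (0.0592/n) log Q: log Q = (E° − E)·n/0.0592 = (+0.33 − (+0.243))·2/0.0592 = 2.9392.
So 1·log[Pb²⁺] = 1·log(0.278) − log Q = -0.5560 − (2.9392) = -3.4952; [Pb²⁺] = 10^(-3.4952) ≈ 0.00032 M.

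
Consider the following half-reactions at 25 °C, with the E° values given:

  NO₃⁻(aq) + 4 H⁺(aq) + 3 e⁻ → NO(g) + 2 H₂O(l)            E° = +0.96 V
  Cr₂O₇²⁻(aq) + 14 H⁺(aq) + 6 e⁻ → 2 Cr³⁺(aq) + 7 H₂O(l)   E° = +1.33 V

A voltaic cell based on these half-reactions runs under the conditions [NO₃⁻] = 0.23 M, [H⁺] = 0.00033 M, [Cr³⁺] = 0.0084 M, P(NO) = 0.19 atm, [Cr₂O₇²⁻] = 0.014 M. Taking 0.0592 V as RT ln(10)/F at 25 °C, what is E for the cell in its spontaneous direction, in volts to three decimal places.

+0.185 V

Cr₂O₇²⁻/Cr³⁺ is the cathode (higher E°), NO₃⁻/NO the anode: E°cell = +1.33 − (+0.96) = +0.37 V, n = 6.
Overall: Cr₂O₇²⁻(aq) + 6 H⁺(aq) + 2 NO(g) → 2 Cr³⁺(aq) + 3 H₂O(l) + 2 NO₃⁻(aq)
Q = [Cr³⁺]^2·[NO₃⁻]^2 / ([Cr₂O₇²⁻]·[H⁺]^6·P(NO)^2); log Q = 18.757.
E = E° − (0.0592/n) log Q = +0.37 − (0.0592/6)(18.757) = +0.185 V.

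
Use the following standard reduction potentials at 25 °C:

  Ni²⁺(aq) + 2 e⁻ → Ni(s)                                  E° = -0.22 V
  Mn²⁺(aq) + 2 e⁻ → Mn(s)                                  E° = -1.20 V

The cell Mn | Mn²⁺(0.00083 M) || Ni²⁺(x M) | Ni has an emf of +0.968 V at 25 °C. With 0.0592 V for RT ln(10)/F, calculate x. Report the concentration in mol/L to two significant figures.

Ni²⁺/Ni is the cathode, Mn²⁺/Mn the anode: E°cell = +0.98 V, n = 2.
Overall reaction: Ni²⁺(aq) + Mn(s) → Ni(s) + Mn²⁺(aq); Q = [Mn²⁺]^1/[Ni²⁺]^1.
From E = E° − (0.0592/n) log Q: log Q = (E° − E)·n/0.0592 = (+0.98 − (+0.968))·2/0.0592 = 0.4054.
So 1·log[Ni²⁺] = 1·log(0.00083) − log Q = -3.0809 − (0.4054) = -3.4863; [Ni²⁺] = 10^(-3.4863) ≈ 0.00033 M.

0.00033 M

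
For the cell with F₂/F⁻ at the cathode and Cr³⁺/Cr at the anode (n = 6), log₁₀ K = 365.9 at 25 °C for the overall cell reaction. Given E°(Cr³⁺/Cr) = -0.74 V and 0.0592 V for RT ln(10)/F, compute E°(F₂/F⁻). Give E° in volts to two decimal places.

+2.87 V

E°cell = (0.0592/n)·log K = (0.0592/6)(365.9) = +3.610 V.
Since F₂/F⁻ is the cathode and Cr³⁺/Cr the anode, E°cell = E°(F₂/F⁻) − E°(Cr³⁺/Cr).
So E°(F₂/F⁻) = E°cell + E°(Cr³⁺/Cr) = +3.610 + (-0.74) = +2.87 V.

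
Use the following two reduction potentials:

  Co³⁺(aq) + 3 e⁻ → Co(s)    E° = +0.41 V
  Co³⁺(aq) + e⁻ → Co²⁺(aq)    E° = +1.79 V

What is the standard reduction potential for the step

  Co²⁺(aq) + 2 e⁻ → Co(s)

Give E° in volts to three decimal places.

Sequential free energies add, so n₃E°₃ = n₁E°₁ + n₂E°₂.
With n₃ = 3, and the known step contributing 1×(+1.79) V, the unknown satisfies 2·E° = 3×(+0.41) − 1×(+1.79) = -0.560.
E° = -0.560 / 2 = -0.280 V.

-0.280 V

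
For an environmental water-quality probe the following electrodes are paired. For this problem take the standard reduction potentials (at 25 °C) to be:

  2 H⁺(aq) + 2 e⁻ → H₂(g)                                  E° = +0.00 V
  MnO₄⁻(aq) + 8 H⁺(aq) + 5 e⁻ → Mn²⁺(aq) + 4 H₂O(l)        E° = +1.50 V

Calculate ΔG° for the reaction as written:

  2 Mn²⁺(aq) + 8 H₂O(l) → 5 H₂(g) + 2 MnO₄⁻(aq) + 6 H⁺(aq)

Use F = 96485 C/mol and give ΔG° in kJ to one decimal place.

As written, H⁺/H₂ is reduced (cathode) and MnO₄⁻/Mn²⁺ is oxidised (anode), so E°cell = (+0.00) − (+1.50) = -1.50 V.
Balancing electrons gives n = 10.
ΔG° = −nFE° = −(10)(96485)(-1.50) = 1,447,275 J = +1447.3 kJ.

+1447.3 kJ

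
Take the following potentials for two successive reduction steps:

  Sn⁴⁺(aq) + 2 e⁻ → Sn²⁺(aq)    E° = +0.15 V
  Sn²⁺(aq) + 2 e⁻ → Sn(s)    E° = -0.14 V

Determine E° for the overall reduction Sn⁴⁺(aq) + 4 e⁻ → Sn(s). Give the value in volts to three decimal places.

+0.005 V

Standard free energies of sequential steps add: ΔG°₃ = ΔG°₁ + ΔG°₂, so n₃E°₃ = n₁E°₁ + n₂E°₂.
E°₃ = (2×+0.15 + 2×-0.14) / 4 = (+0.020) / 4 = +0.005 V.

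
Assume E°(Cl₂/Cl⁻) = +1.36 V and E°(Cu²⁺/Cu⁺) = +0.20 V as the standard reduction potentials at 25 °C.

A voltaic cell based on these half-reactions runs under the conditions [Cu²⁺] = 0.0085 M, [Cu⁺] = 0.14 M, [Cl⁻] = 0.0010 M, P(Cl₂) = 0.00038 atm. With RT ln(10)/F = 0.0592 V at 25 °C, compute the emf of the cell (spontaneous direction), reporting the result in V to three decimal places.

Cl₂/Cl⁻ is the cathode (higher E°), Cu²⁺/Cu⁺ the anode: E°cell = +1.36 − (+0.20) = +1.16 V, n = 2.
Overall: Cl₂(g) + 2 Cu⁺(aq) → 2 Cl⁻(aq) + 2 Cu²⁺(aq)
Q = [Cl⁻]^2·[Cu²⁺]^2 / (P(Cl₂)·[Cu⁺]^2); log Q = -5.013.
E = E° − (0.0592/n) log Q = +1.16 − (0.0592/2)(-5.013) = +1.308 V.

+1.308 V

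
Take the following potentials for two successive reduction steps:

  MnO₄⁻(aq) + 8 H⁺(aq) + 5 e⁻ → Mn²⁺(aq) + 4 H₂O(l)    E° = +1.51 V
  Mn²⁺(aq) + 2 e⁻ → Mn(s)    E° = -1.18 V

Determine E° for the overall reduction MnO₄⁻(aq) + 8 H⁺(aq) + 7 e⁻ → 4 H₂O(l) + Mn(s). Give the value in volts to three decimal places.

+0.741 V

Standard free energies of sequential steps add: ΔG°₃ = ΔG°₁ + ΔG°₂, so n₃E°₃ = n₁E°₁ + n₂E°₂.
E°₃ = (5×+1.51 + 2×-1.18) / 7 = (+5.190) / 7 = +0.741 V.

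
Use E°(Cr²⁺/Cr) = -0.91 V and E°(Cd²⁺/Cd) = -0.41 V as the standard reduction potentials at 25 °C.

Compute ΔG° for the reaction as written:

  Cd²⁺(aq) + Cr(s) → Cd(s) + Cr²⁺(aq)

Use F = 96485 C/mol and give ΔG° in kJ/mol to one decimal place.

As written, Cd²⁺/Cd is reduced (cathode) and Cr²⁺/Cr is oxidised (anode), so E°cell = (-0.41) − (-0.91) = +0.50 V.
Balancing electrons gives n = 2.
ΔG° = −nFE° = −(2)(96485)(+0.50) = -96,485 J = -96.5 kJ/mol.

-96.5 kJ/mol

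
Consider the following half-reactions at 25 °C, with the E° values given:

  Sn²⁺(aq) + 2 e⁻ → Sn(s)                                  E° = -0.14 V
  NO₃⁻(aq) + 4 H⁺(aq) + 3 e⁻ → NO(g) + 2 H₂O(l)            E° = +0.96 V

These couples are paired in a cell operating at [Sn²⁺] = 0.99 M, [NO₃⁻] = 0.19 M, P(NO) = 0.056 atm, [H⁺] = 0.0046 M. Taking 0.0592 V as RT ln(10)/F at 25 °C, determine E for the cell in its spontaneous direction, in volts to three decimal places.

+0.926 V

NO₃⁻/NO is the cathode (higher E°), Sn²⁺/Sn the anode: E°cell = +0.96 − (-0.14) = +1.10 V, n = 6.
Overall: 2 NO₃⁻(aq) + 8 H⁺(aq) + 3 Sn(s) → 2 NO(g) + 4 H₂O(l) + 3 Sn²⁺(aq)
Q = P(NO)^2·[Sn²⁺]^3 / ([NO₃⁻]^2·[H⁺]^8); log Q = 17.624.
E = E° − (0.0592/n) log Q = +1.10 − (0.0592/6)(17.624) = +0.926 V.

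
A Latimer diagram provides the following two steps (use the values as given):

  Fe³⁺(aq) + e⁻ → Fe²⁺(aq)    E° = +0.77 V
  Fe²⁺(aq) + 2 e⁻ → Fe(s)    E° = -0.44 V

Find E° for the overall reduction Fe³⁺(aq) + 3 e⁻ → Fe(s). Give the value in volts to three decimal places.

Adding the free-energy changes (−nFE°) of the two steps gives −n₃FE°₃ = −n₁FE°₁ − n₂FE°₂.
E°₃ = (1×+0.77 + 2×-0.44) / 3 = (-0.110) / 3 = -0.037 V.
E° values themselves are not directly additive — weighting by electron count is essential.

-0.037 V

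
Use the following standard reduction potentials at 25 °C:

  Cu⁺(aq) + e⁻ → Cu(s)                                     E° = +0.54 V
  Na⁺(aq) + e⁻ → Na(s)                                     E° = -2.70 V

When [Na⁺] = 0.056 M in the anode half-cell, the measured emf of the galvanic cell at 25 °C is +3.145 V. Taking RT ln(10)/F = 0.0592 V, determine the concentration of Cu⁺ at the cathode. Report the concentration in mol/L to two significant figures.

0.0014 M

Cu⁺/Cu is the cathode, Na⁺/Na the anode: E°cell = +3.24 V, n = 1.
Overall reaction: Cu⁺(aq) + Na(s) → Cu(s) + Na⁺(aq); Q = [Na⁺]^1/[Cu⁺]^1.
From E = E° − (0.0592/n) log Q: log Q = (E° − E)·n/0.0592 = (+3.24 − (+3.145))·1/0.0592 = 1.6047.
So 1·log[Cu⁺] = 1·log(0.056) − log Q = -1.2518 − (1.6047) = -2.8565; [Cu⁺] = 10^(-2.8565) ≈ 0.0014 M.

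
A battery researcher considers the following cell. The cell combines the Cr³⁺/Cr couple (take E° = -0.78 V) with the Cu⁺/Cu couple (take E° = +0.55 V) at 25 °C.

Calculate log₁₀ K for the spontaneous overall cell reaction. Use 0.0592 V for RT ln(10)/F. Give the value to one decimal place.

67.4

Cathode: Cu⁺/Cu; anode: Cr³⁺/Cr. E°cell = +1.33 V, n = 3.
log K = nE°cell / 0.0592 = (3)(+1.33) / 0.0592 = 67.4.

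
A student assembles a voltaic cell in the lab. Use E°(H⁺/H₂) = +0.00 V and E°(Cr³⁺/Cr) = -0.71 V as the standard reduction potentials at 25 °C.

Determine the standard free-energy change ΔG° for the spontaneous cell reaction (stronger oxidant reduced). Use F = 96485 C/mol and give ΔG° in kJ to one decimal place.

-411.0 kJ

H⁺/H₂ (E° = +0.00 V) is the cathode; Cr³⁺/Cr (E° = -0.71 V) is the anode, so E°cell = +0.71 V.
Balancing electrons gives n = 6 (lcm of 2 and 3).
ΔG° = −nFE° = −(6)(96485)(+0.71) = -411,026 J = -411.0 kJ.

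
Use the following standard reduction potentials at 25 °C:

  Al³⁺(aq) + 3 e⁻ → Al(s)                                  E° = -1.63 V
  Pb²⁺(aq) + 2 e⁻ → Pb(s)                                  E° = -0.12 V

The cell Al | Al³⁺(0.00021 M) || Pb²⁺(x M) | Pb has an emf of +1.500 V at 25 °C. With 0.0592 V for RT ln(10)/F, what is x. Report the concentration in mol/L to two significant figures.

0.0016 M

Pb²⁺/Pb is the cathode, Al³⁺/Al the anode: E°cell = +1.51 V, n = 6.
Overall reaction: 3 Pb²⁺(aq) + 2 Al(s) → 3 Pb(s) + 2 Al³⁺(aq); Q = [Al³⁺]^2/[Pb²⁺]^3.
From E = E° − (0.0592/n) log Q: log Q = (E° − E)·n/0.0592 = (+1.51 − (+1.500))·6/0.0592 = 1.0135.
So 3·log[Pb²⁺] = 2·log(0.00021) − log Q = -7.3556 − (1.0135) = -8.3691; log[Pb²⁺] = -8.3691 / 3 = -2.7897; [Pb²⁺] = 10^(-2.7897) ≈ 0.0016 M.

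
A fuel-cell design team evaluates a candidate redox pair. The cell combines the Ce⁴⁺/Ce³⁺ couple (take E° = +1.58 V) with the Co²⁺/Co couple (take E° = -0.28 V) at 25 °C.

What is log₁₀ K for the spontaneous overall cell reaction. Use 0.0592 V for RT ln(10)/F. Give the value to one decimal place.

62.8

Cathode: Ce⁴⁺/Ce³⁺; anode: Co²⁺/Co. E°cell = +1.86 V, n = 2.
log K = nE°cell / 0.0592 = (2)(+1.86) / 0.0592 = 62.8.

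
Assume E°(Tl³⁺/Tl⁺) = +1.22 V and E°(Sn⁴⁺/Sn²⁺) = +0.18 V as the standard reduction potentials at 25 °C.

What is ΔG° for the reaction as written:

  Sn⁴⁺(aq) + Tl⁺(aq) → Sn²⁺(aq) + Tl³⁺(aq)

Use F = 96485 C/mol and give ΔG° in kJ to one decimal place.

+200.7 kJ

As written, Sn⁴⁺/Sn²⁺ is reduced (cathode) and Tl³⁺/Tl⁺ is oxidised (anode), so E°cell = (+0.18) − (+1.22) = -1.04 V.
Balancing electrons gives n = 2.
ΔG° = −nFE° = −(2)(96485)(-1.04) = 200,689 J = +200.7 kJ.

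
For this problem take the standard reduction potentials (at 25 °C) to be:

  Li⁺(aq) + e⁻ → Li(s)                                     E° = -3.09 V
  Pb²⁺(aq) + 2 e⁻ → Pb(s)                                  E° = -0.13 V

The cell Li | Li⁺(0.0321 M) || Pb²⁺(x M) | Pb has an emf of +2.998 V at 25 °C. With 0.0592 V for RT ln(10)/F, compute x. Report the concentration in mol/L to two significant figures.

0.020 M

Pb²⁺/Pb is the cathode, Li⁺/Li the anode: E°cell = +2.96 V, n = 2.
Overall reaction: Pb²⁺(aq) + 2 Li(s) → Pb(s) + 2 Li⁺(aq); Q = [Li⁺]^2/[Pb²⁺]^1.
From E = E° − (0.0592/n) log Q: log Q = (E° − E)·n/0.0592 = (+2.96 − (+2.998))·2/0.0592 = -1.2838.
So 1·log[Pb²⁺] = 2·log(0.0321) − log Q = -2.9870 − (-1.2838) = -1.7032; [Pb²⁺] = 10^(-1.7032) ≈ 0.020 M.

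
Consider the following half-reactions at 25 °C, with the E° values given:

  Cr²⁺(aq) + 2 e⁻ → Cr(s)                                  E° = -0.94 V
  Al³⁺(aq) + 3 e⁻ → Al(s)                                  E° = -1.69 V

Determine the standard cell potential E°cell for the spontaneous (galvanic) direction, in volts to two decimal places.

+0.75 V

The Cr²⁺/Cr couple has the higher reduction potential, so it is the cathode; Al³⁺/Al is oxidised at the anode.
E°cell = E°(cathode) − E°(anode) = (-0.94) − (-1.69) = +0.75 V.
Since E°cell > 0, the reaction is spontaneous under standard conditions.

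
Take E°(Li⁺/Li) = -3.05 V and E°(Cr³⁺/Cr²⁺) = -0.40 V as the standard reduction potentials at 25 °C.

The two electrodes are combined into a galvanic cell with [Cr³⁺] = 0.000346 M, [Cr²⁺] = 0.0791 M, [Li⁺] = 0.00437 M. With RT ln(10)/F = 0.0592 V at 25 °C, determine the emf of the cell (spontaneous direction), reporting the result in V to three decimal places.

Cr³⁺/Cr²⁺ is the cathode (higher E°), Li⁺/Li the anode: E°cell = -0.40 − (-3.05) = +2.65 V, n = 1.
Overall: Cr³⁺(aq) + Li(s) → Cr²⁺(aq) + Li⁺(aq)
Q = [Cr²⁺]·[Li⁺] / ([Cr³⁺]); log Q = -0.000.
E = E° − (0.0592/n) log Q = +2.65 − (0.0592/1)(-0.000) = +2.650 V.

+2.650 V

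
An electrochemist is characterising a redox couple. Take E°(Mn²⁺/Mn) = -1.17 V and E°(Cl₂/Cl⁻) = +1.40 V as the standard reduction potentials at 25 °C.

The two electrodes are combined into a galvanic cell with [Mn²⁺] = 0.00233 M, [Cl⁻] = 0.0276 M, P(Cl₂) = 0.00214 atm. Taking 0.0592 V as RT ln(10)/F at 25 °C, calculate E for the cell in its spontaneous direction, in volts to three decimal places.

+2.661 V

Cl₂/Cl⁻ is the cathode (higher E°), Mn²⁺/Mn the anode: E°cell = +1.40 − (-1.17) = +2.57 V, n = 2.
Overall: Cl₂(g) + Mn(s) → 2 Cl⁻(aq) + Mn²⁺(aq)
Q = [Cl⁻]^2·[Mn²⁺] / (P(Cl₂)); log Q = -3.081.
E = E° − (0.0592/n) log Q = +2.57 − (0.0592/2)(-3.081) = +2.661 V.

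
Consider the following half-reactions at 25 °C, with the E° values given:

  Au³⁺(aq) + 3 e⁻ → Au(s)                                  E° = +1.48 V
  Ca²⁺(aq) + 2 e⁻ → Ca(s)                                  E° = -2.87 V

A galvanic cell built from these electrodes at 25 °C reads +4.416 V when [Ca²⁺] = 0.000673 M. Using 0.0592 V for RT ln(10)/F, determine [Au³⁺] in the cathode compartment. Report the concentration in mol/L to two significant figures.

0.039 M

Au³⁺/Au is the cathode, Ca²⁺/Ca the anode: E°cell = +4.35 V, n = 6.
Overall reaction: 2 Au³⁺(aq) + 3 Ca(s) → 2 Au(s) + 3 Ca²⁺(aq); Q = [Ca²⁺]^3/[Au³⁺]^2.
From E = E° − (0.0592/n) log Q: log Q = (E° − E)·n/0.0592 = (+4.35 − (+4.416))·6/0.0592 = -6.6892.
So 2·log[Au³⁺] = 3·log(0.000673) − log Q = -9.5160 − (-6.6892) = -2.8268; log[Au³⁺] = -2.8268 / 2 = -1.4134; [Au³⁺] = 10^(-1.4134) ≈ 0.039 M.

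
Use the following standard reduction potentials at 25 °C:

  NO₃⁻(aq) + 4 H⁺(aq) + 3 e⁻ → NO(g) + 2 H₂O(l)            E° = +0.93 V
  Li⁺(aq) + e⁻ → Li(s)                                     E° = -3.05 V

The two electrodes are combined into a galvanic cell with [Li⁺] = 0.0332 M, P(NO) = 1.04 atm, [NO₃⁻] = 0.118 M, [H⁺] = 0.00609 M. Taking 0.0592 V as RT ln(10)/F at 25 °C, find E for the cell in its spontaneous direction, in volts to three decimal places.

NO₃⁻/NO is the cathode (higher E°), Li⁺/Li the anode: E°cell = +0.93 − (-3.05) = +3.98 V, n = 3.
Overall: NO₃⁻(aq) + 4 H⁺(aq) + 3 Li(s) → NO(g) + 2 H₂O(l) + 3 Li⁺(aq)
Q = P(NO)·[Li⁺]^3 / ([NO₃⁻]·[H⁺]^4); log Q = 5.370.
E = E° − (0.0592/n) log Q = +3.98 − (0.0592/3)(5.370) = +3.874 V.

+3.874 V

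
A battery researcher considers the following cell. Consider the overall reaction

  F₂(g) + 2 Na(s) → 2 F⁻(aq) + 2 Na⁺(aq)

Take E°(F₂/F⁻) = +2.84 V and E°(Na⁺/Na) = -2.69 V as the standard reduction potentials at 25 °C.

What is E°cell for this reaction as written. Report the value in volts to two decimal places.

The F₂/F⁻ couple has the higher reduction potential, so it is the cathode; Na⁺/Na is oxidised at the anode.
E°cell = E°(cathode) − E°(anode) = (+2.84) − (-2.69) = +5.53 V.

+5.53 V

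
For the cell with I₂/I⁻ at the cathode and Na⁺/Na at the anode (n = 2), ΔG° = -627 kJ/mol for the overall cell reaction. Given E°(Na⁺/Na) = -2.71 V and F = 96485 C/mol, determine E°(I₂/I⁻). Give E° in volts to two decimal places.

E°cell = −ΔG°/(nF) = −(-627×10³)/((2)(96485)) = +3.249 V.
Since I₂/I⁻ is the cathode and Na⁺/Na the anode, E°cell = E°(I₂/I⁻) − E°(Na⁺/Na).
So E°(I₂/I⁻) = E°cell + E°(Na⁺/Na) = +3.249 + (-2.71) = +0.54 V.

+0.54 V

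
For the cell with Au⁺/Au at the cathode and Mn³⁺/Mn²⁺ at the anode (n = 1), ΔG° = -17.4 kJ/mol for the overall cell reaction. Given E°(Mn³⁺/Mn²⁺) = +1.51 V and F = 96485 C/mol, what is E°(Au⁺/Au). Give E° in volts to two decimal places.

+1.69 V

E°cell = −ΔG°/(nF) = −(-17.4×10³)/((1)(96485)) = +0.180 V.
Since Au⁺/Au is the cathode and Mn³⁺/Mn²⁺ the anode, E°cell = E°(Au⁺/Au) − E°(Mn³⁺/Mn²⁺).
So E°(Au⁺/Au) = E°cell + E°(Mn³⁺/Mn²⁺) = +0.180 + (+1.51) = +1.69 V.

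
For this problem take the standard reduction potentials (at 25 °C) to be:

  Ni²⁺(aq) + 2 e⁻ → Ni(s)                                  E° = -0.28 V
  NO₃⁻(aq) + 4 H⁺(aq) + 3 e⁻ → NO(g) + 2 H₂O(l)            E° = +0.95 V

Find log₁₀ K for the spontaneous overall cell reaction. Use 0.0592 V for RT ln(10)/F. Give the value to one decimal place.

124.7

Cathode: NO₃⁻/NO; anode: Ni²⁺/Ni. E°cell = +1.23 V, n = 6.
log K = nE°cell / 0.0592 = (6)(+1.23) / 0.0592 = 124.7.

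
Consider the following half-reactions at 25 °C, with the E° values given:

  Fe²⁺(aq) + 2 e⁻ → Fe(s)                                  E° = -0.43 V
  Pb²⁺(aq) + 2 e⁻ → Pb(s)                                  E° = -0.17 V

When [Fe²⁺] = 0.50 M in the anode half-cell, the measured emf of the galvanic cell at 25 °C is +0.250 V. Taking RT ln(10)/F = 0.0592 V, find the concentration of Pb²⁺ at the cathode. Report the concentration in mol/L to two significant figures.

Pb²⁺/Pb is the cathode, Fe²⁺/Fe the anode: E°cell = +0.26 V, n = 2.
Overall reaction: Pb²⁺(aq) + Fe(s) → Pb(s) + Fe²⁺(aq); Q = [Fe²⁺]^1/[Pb²⁺]^1.
From E = E° − (0.0592/n) log Q: log Q = (E° − E)·n/0.0592 = (+0.26 − (+0.250))·2/0.0592 = 0.3378.
So 1·log[Pb²⁺] = 1·log(0.5) − log Q = -0.3010 − (0.3378) = -0.6388; [Pb²⁺] = 10^(-0.6388) ≈ 0.23 M.

0.23 M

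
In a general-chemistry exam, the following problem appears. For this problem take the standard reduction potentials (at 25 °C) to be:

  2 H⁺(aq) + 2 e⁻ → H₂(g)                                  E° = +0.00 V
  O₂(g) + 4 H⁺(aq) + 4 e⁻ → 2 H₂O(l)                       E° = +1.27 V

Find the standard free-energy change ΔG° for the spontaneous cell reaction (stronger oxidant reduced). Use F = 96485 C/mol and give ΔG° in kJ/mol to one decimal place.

O₂/H₂O (E° = +1.27 V) is the cathode; H⁺/H₂ (E° = +0.00 V) is the anode, so E°cell = +1.27 V.
Balancing electrons gives n = 4 (lcm of 4 and 2).
ΔG° = −nFE° = −(4)(96485)(+1.27) = -490,144 J = -490.1 kJ/mol.

-490.1 kJ/mol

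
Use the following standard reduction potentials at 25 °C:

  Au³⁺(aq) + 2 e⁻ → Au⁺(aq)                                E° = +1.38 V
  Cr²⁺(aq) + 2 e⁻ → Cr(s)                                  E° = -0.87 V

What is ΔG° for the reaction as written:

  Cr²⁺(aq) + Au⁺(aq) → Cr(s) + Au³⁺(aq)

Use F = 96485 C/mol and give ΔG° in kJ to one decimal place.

+434.2 kJ

As written, Cr²⁺/Cr is reduced (cathode) and Au³⁺/Au⁺ is oxidised (anode), so E°cell = (-0.87) − (+1.38) = -2.25 V.
Balancing electrons gives n = 2.
ΔG° = −nFE° = −(2)(96485)(-2.25) = 434,182 J = +434.2 kJ.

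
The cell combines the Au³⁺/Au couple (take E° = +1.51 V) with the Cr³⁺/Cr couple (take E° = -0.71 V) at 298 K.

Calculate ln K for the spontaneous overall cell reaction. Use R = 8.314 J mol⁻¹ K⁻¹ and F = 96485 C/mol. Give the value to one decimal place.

Cathode: Au³⁺/Au; anode: Cr³⁺/Cr. E°cell = (+1.51) − (-0.71) = +2.22 V, with n = 3.
ΔG° = −nFE° = −RT ln K, so ln K = nFE°/(RT) = (3)(96485)(+2.22) / ((8.314)(298)) = 259.363.

259.4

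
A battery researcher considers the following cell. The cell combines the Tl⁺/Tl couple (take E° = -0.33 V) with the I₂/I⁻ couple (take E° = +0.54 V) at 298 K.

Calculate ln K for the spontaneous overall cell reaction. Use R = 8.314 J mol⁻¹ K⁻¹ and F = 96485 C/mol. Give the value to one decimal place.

67.8

Cathode: I₂/I⁻; anode: Tl⁺/Tl. E°cell = (+0.54) − (-0.33) = +0.87 V, with n = 2.
ΔG° = −nFE° = −RT ln K, so ln K = nFE°/(RT) = (2)(96485)(+0.87) / ((8.314)(298)) = 67.761.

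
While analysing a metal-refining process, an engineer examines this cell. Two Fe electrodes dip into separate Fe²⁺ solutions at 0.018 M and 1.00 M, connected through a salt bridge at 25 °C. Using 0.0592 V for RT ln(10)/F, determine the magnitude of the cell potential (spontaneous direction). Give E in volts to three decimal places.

+0.052 V

For a concentration cell E°cell = 0. The 1.00 M side is the cathode (reduction is favoured where [Fe²⁺] is higher).
With n = 2, E = −(0.0592/2) log([Fe²⁺]ₐₙ/[Fe²⁺]꜀ₐₜ) = −(0.0592/2) log(0.018/1) = −(0.0592/2)(-1.745) = +0.052 V.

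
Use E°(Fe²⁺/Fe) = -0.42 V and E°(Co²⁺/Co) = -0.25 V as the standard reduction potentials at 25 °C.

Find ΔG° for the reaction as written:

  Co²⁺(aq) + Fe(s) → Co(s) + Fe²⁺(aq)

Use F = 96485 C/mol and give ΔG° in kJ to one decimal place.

-32.8 kJ

As written, Co²⁺/Co is reduced (cathode) and Fe²⁺/Fe is oxidised (anode), so E°cell = (-0.25) − (-0.42) = +0.17 V.
Balancing electrons gives n = 2.
ΔG° = −nFE° = −(2)(96485)(+0.17) = -32,805 J = -32.8 kJ.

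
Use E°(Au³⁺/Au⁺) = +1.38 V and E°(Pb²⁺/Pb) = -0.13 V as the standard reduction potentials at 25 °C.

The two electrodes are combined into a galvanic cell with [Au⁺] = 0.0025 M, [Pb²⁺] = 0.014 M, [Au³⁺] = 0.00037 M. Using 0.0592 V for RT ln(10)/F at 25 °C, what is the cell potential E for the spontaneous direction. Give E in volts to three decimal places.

+1.540 V

Au³⁺/Au⁺ is the cathode (higher E°), Pb²⁺/Pb the anode: E°cell = +1.38 − (-0.13) = +1.51 V, n = 2.
Overall: Au³⁺(aq) + Pb(s) → Au⁺(aq) + Pb²⁺(aq)
Q = [Au⁺]·[Pb²⁺] / ([Au³⁺]); log Q = -1.024.
E = E° − (0.0592/n) log Q = +1.51 − (0.0592/2)(-1.024) = +1.540 V.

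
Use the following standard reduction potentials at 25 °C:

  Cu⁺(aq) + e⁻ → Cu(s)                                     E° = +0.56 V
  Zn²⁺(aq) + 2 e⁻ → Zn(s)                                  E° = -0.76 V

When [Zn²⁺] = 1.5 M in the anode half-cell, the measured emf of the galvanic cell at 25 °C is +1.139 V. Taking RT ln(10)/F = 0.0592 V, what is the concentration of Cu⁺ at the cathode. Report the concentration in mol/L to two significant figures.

Cu⁺/Cu is the cathode, Zn²⁺/Zn the anode: E°cell = +1.32 V, n = 2.
Overall reaction: 2 Cu⁺(aq) + Zn(s) → 2 Cu(s) + Zn²⁺(aq); Q = [Zn²⁺]^1/[Cu⁺]^2.
From E = E° − (0.0592/n) log Q: log Q = (E° − E)·n/0.0592 = (+1.32 − (+1.139))·2/0.0592 = 6.1149.
So 2·log[Cu⁺] = 1·log(1.5) − log Q = 0.1761 − (6.1149) = -5.9388; log[Cu⁺] = -5.9388 / 2 = -2.9694; [Cu⁺] = 10^(-2.9694) ≈ 0.0011 M.

0.0011 M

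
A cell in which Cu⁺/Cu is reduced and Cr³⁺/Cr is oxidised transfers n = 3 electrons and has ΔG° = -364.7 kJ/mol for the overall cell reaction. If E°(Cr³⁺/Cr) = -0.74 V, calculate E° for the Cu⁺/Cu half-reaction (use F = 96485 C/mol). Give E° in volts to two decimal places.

+0.52 V

E°cell = −ΔG°/(nF) = −(-364.7×10³)/((3)(96485)) = +1.260 V.
Since Cu⁺/Cu is the cathode and Cr³⁺/Cr the anode, E°cell = E°(Cu⁺/Cu) − E°(Cr³⁺/Cr).
So E°(Cu⁺/Cu) = E°cell + E°(Cr³⁺/Cr) = +1.260 + (-0.74) = +0.52 V.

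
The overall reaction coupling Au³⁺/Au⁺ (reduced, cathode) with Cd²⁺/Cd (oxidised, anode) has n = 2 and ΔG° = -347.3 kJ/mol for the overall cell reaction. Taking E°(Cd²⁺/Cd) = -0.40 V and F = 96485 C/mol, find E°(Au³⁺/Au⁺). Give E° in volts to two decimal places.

+1.40 V

E°cell = −ΔG°/(nF) = −(-347.3×10³)/((2)(96485)) = +1.800 V.
Since Au³⁺/Au⁺ is the cathode and Cd²⁺/Cd the anode, E°cell = E°(Au³⁺/Au⁺) − E°(Cd²⁺/Cd).
So E°(Au³⁺/Au⁺) = E°cell + E°(Cd²⁺/Cd) = +1.800 + (-0.40) = +1.40 V.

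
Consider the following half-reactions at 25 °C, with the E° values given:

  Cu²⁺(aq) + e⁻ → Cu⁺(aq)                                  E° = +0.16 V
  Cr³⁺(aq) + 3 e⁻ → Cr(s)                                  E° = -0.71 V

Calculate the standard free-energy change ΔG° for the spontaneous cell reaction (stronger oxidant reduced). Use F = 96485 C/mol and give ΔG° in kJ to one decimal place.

Cu²⁺/Cu⁺ (E° = +0.16 V) is the cathode; Cr³⁺/Cr (E° = -0.71 V) is the anode, so E°cell = +0.87 V.
Balancing electrons gives n = 3 (lcm of 1 and 3).
ΔG° = −nFE° = −(3)(96485)(+0.87) = -251,826 J = -251.8 kJ.

-251.8 kJ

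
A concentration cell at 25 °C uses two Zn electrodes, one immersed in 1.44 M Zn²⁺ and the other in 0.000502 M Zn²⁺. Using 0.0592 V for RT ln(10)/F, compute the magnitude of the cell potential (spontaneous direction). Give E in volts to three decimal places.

For a concentration cell E°cell = 0. The 1.44 M side is the cathode (reduction is favoured where [Zn²⁺] is higher).
With n = 2, E = −(0.0592/2) log([Zn²⁺]ₐₙ/[Zn²⁺]꜀ₐₜ) = −(0.0592/2) log(0.000502/1.44) = −(0.0592/2)(-3.458) = +0.102 V.

+0.102 V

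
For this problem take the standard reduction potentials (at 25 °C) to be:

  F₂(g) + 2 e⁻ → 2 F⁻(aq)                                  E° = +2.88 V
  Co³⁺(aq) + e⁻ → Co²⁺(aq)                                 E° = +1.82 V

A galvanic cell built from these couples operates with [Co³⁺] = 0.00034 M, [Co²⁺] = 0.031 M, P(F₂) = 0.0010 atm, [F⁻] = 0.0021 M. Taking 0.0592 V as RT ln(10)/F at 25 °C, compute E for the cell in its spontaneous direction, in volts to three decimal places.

+1.246 V

F₂/F⁻ is the cathode (higher E°), Co³⁺/Co²⁺ the anode: E°cell = +2.88 − (+1.82) = +1.06 V, n = 2.
Overall: F₂(g) + 2 Co²⁺(aq) → 2 F⁻(aq) + 2 Co³⁺(aq)
Q = [F⁻]^2·[Co³⁺]^2 / (P(F₂)·[Co²⁺]^2); log Q = -6.275.
E = E° − (0.0592/n) log Q = +1.06 − (0.0592/2)(-6.275) = +1.246 V.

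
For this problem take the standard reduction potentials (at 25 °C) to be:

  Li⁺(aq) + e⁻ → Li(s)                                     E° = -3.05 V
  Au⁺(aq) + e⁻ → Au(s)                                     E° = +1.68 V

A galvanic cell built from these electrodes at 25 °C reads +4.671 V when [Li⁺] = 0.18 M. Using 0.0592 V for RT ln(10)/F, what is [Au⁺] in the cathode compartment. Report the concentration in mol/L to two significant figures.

0.018 M

Au⁺/Au is the cathode, Li⁺/Li the anode: E°cell = +4.73 V, n = 1.
Overall reaction: Au⁺(aq) + Li(s) → Au(s) + Li⁺(aq); Q = [Li⁺]^1/[Au⁺]^1.
From E = E° − (0.0592/n) log Q: log Q = (E° − E)·n/0.0592 = (+4.73 − (+4.671))·1/0.0592 = 0.9966.
So 1·log[Au⁺] = 1·log(0.18) − log Q = -0.7447 − (0.9966) = -1.7413; [Au⁺] = 10^(-1.7413) ≈ 0.018 M.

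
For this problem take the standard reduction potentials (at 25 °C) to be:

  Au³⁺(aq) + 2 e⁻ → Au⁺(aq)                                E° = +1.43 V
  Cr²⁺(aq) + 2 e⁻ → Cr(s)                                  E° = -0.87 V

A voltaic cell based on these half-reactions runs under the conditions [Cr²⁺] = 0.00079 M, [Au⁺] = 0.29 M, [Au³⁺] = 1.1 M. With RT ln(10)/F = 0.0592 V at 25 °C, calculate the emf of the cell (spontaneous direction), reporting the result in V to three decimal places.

Au³⁺/Au⁺ is the cathode (higher E°), Cr²⁺/Cr the anode: E°cell = +1.43 − (-0.87) = +2.30 V, n = 2.
Overall: Au³⁺(aq) + Cr(s) → Au⁺(aq) + Cr²⁺(aq)
Q = [Au⁺]·[Cr²⁺] / ([Au³⁺]); log Q = -3.681.
E = E° − (0.0592/n) log Q = +2.30 − (0.0592/2)(-3.681) = +2.409 V.

+2.409 V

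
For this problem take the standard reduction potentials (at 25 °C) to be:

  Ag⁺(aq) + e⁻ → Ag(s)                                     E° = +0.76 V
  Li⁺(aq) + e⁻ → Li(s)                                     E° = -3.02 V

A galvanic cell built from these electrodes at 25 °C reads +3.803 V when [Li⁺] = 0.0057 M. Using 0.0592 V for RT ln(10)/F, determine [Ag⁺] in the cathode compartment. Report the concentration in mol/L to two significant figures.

Ag⁺/Ag is the cathode, Li⁺/Li the anode: E°cell = +3.78 V, n = 1.
Overall reaction: Ag⁺(aq) + Li(s) → Ag(s) + Li⁺(aq); Q = [Li⁺]^1/[Ag⁺]^1.
From E = E° − (0.0592/n) log Q: log Q = (E° − E)·n/0.0592 = (+3.78 − (+3.803))·1/0.0592 = -0.3885.
So 1·log[Ag⁺] = 1·log(0.0057) − log Q = -2.2441 − (-0.3885) = -1.8556; [Ag⁺] = 10^(-1.8556) ≈ 0.014 M.

0.014 M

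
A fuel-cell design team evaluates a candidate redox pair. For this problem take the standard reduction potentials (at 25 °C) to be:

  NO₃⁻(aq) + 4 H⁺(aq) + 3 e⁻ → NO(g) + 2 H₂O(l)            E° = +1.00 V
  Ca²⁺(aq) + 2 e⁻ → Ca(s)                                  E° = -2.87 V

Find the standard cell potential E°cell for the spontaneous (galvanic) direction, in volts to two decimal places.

The NO₃⁻/NO couple has the higher reduction potential, so it is the cathode; Ca²⁺/Ca is oxidised at the anode.
E°cell = E°(cathode) − E°(anode) = (+1.00) − (-2.87) = +3.87 V.

+3.87 V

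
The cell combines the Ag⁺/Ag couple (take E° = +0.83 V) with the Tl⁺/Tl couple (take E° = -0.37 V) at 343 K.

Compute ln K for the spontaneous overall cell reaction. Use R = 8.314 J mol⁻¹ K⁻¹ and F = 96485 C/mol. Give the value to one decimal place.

40.6

Cathode: Ag⁺/Ag; anode: Tl⁺/Tl. E°cell = (+0.83) − (-0.37) = +1.20 V, with n = 1.
ΔG° = −nFE° = −RT ln K, so ln K = nFE°/(RT) = (1)(96485)(+1.20) / ((8.314)(343)) = 40.601.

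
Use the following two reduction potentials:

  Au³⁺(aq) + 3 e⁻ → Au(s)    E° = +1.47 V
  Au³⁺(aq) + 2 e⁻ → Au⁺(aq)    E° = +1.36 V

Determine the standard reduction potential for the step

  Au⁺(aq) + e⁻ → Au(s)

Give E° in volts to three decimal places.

+1.690 V

Sequential free energies add, so n₃E°₃ = n₁E°₁ + n₂E°₂.
With n₃ = 3, and the known step contributing 2×(+1.36) V, the unknown satisfies 1·E° = 3×(+1.47) − 2×(+1.36) = +1.690.
E° = +1.690 / 1 = +1.690 V.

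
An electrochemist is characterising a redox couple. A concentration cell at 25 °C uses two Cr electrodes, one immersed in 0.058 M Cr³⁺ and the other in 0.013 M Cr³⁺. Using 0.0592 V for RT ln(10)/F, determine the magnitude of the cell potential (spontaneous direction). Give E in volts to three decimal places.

+0.013 V

For a concentration cell E°cell = 0. The 0.058 M side is the cathode (reduction is favoured where [Cr³⁺] is higher).
With n = 3, E = −(0.0592/3) log([Cr³⁺]ₐₙ/[Cr³⁺]꜀ₐₜ) = −(0.0592/3) log(0.013/0.058) = −(0.0592/3)(-0.649) = +0.013 V.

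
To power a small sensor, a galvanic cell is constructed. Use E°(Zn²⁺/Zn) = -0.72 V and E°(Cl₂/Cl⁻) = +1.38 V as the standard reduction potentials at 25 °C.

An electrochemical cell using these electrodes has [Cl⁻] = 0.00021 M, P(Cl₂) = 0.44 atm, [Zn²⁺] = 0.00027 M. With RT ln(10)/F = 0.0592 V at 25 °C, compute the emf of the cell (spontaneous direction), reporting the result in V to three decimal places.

Cl₂/Cl⁻ is the cathode (higher E°), Zn²⁺/Zn the anode: E°cell = +1.38 − (-0.72) = +2.10 V, n = 2.
Overall: Cl₂(g) + Zn(s) → 2 Cl⁻(aq) + Zn²⁺(aq)
Q = [Cl⁻]^2·[Zn²⁺] / (P(Cl₂)); log Q = -10.568.
E = E° − (0.0592/n) log Q = +2.10 − (0.0592/2)(-10.568) = +2.413 V.

+2.413 V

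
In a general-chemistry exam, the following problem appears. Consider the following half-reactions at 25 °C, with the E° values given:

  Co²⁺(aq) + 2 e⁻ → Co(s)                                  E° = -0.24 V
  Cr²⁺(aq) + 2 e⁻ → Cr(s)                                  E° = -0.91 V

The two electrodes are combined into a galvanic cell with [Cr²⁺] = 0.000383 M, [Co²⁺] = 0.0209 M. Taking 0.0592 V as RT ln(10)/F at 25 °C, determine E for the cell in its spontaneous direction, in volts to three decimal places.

Co²⁺/Co is the cathode (higher E°), Cr²⁺/Cr the anode: E°cell = -0.24 − (-0.91) = +0.67 V, n = 2.
Overall: Co²⁺(aq) + Cr(s) → Co(s) + Cr²⁺(aq)
Q = [Cr²⁺] / ([Co²⁺]); log Q = -1.737.
E = E° − (0.0592/n) log Q = +0.67 − (0.0592/2)(-1.737) = +0.721 V.

+0.721 V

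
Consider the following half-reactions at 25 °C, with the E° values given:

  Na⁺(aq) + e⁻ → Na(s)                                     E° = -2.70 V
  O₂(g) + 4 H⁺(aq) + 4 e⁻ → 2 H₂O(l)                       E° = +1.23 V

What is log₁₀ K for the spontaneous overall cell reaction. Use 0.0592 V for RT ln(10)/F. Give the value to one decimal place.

Cathode: O₂/H₂O; anode: Na⁺/Na. E°cell = +3.93 V, n = 4.
log K = nE°cell / 0.0592 = (4)(+3.93) / 0.0592 = 265.5.

265.5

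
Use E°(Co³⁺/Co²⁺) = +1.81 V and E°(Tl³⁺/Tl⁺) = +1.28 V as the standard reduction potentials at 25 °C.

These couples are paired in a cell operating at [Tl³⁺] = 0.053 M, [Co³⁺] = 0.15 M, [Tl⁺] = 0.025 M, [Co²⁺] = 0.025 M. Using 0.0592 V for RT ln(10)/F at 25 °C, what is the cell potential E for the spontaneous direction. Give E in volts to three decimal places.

Co³⁺/Co²⁺ is the cathode (higher E°), Tl³⁺/Tl⁺ the anode: E°cell = +1.81 − (+1.28) = +0.53 V, n = 2.
Overall: 2 Co³⁺(aq) + Tl⁺(aq) → 2 Co²⁺(aq) + Tl³⁺(aq)
Q = [Co²⁺]^2·[Tl³⁺] / ([Co³⁺]^2·[Tl⁺]); log Q = -1.230.
E = E° − (0.0592/n) log Q = +0.53 − (0.0592/2)(-1.230) = +0.566 V.

+0.566 V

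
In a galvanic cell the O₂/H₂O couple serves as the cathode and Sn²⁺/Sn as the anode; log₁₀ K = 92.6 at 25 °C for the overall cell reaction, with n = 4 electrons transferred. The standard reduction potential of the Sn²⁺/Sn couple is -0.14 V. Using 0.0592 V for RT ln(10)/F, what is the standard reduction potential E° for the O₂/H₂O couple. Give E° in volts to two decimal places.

+1.23 V

E°cell = (0.0592/n)·log K = (0.0592/4)(92.6) = +1.370 V.
Since O₂/H₂O is the cathode and Sn²⁺/Sn the anode, E°cell = E°(O₂/H₂O) − E°(Sn²⁺/Sn).
So E°(O₂/H₂O) = E°cell + E°(Sn²⁺/Sn) = +1.370 + (-0.14) = +1.23 V.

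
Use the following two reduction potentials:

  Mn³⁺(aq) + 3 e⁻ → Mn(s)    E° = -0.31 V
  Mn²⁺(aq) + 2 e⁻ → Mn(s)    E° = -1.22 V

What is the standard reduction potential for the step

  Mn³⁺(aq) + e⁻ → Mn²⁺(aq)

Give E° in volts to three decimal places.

+1.510 V

Sequential free energies add, so n₃E°₃ = n₁E°₁ + n₂E°₂.
With n₃ = 3, and the known step contributing 2×(-1.22) V, the unknown satisfies 1·E° = 3×(-0.31) − 2×(-1.22) = +1.510.
E° = +1.510 / 1 = +1.510 V.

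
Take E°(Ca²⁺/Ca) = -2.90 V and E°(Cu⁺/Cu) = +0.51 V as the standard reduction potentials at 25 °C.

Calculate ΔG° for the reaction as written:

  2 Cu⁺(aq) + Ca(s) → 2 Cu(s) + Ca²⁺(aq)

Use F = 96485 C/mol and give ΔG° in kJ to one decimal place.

-658.0 kJ

As written, Cu⁺/Cu is reduced (cathode) and Ca²⁺/Ca is oxidised (anode), so E°cell = (+0.51) − (-2.90) = +3.41 V.
Balancing electrons gives n = 2.
ΔG° = −nFE° = −(2)(96485)(+3.41) = -658,028 J = -658.0 kJ.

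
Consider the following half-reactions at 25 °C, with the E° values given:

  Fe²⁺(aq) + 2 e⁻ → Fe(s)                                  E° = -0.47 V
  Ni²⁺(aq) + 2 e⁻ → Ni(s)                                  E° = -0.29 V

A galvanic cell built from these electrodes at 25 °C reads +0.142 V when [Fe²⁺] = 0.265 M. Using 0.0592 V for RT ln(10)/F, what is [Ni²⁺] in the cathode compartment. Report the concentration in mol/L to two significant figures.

0.014 M

Ni²⁺/Ni is the cathode, Fe²⁺/Fe the anode: E°cell = +0.18 V, n = 2.
Overall reaction: Ni²⁺(aq) + Fe(s) → Ni(s) + Fe²⁺(aq); Q = [Fe²⁺]^1/[Ni²⁺]^1.
From E = E° − (0.0592/n) log Q: log Q = (E° − E)·n/0.0592 = (+0.18 − (+0.142))·2/0.0592 = 1.2838.
So 1·log[Ni²⁺] = 1·log(0.265) − log Q = -0.5768 − (1.2838) = -1.8606; [Ni²⁺] = 10^(-1.8606) ≈ 0.014 M.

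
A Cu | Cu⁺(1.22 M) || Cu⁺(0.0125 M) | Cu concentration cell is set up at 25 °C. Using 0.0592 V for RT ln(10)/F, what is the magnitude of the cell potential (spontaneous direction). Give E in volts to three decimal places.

For a concentration cell E°cell = 0. The 1.22 M side is the cathode (reduction is favoured where [Cu⁺] is higher).
With n = 1, E = −(0.0592/1) log([Cu⁺]ₐₙ/[Cu⁺]꜀ₐₜ) = −(0.0592/1) log(0.0125/1.22) = −(0.0592/1)(-1.989) = +0.118 V.

+0.118 V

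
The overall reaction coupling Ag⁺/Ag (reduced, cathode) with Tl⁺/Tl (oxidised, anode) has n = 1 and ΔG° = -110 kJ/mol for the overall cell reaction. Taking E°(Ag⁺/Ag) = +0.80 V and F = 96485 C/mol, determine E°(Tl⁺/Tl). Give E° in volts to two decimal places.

E°cell = −ΔG°/(nF) = −(-110×10³)/((1)(96485)) = +1.140 V.
Since Ag⁺/Ag is the cathode and Tl⁺/Tl the anode, E°cell = E°(Ag⁺/Ag) − E°(Tl⁺/Tl).
So E°(Tl⁺/Tl) = E°(Ag⁺/Ag) − E°cell = (+0.80) − (+1.140) = -0.34 V.

-0.34 V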